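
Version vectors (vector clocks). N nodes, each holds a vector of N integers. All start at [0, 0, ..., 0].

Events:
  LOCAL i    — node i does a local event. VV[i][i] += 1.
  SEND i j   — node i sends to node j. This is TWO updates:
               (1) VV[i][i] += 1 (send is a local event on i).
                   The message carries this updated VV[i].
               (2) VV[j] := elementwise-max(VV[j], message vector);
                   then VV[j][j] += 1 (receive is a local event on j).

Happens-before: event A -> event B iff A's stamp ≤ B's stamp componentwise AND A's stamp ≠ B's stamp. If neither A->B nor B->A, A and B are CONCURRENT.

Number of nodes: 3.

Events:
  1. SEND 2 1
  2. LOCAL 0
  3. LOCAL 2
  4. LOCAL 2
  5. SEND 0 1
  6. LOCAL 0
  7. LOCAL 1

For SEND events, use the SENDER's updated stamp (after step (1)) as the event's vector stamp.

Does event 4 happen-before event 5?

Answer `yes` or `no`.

Answer: no

Derivation:
Initial: VV[0]=[0, 0, 0]
Initial: VV[1]=[0, 0, 0]
Initial: VV[2]=[0, 0, 0]
Event 1: SEND 2->1: VV[2][2]++ -> VV[2]=[0, 0, 1], msg_vec=[0, 0, 1]; VV[1]=max(VV[1],msg_vec) then VV[1][1]++ -> VV[1]=[0, 1, 1]
Event 2: LOCAL 0: VV[0][0]++ -> VV[0]=[1, 0, 0]
Event 3: LOCAL 2: VV[2][2]++ -> VV[2]=[0, 0, 2]
Event 4: LOCAL 2: VV[2][2]++ -> VV[2]=[0, 0, 3]
Event 5: SEND 0->1: VV[0][0]++ -> VV[0]=[2, 0, 0], msg_vec=[2, 0, 0]; VV[1]=max(VV[1],msg_vec) then VV[1][1]++ -> VV[1]=[2, 2, 1]
Event 6: LOCAL 0: VV[0][0]++ -> VV[0]=[3, 0, 0]
Event 7: LOCAL 1: VV[1][1]++ -> VV[1]=[2, 3, 1]
Event 4 stamp: [0, 0, 3]
Event 5 stamp: [2, 0, 0]
[0, 0, 3] <= [2, 0, 0]? False. Equal? False. Happens-before: False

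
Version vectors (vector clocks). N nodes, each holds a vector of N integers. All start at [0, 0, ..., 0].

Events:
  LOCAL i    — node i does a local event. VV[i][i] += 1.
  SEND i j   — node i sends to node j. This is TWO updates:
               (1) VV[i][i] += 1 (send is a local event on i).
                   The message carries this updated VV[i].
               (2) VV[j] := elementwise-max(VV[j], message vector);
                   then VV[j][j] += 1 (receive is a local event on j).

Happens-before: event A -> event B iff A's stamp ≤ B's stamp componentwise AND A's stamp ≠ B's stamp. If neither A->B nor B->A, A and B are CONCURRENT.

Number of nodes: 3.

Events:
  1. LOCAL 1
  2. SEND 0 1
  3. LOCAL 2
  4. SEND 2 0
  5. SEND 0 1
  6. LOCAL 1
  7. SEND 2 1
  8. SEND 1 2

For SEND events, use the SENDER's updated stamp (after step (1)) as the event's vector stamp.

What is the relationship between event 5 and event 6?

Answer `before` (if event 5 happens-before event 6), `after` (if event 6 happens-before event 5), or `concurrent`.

Answer: before

Derivation:
Initial: VV[0]=[0, 0, 0]
Initial: VV[1]=[0, 0, 0]
Initial: VV[2]=[0, 0, 0]
Event 1: LOCAL 1: VV[1][1]++ -> VV[1]=[0, 1, 0]
Event 2: SEND 0->1: VV[0][0]++ -> VV[0]=[1, 0, 0], msg_vec=[1, 0, 0]; VV[1]=max(VV[1],msg_vec) then VV[1][1]++ -> VV[1]=[1, 2, 0]
Event 3: LOCAL 2: VV[2][2]++ -> VV[2]=[0, 0, 1]
Event 4: SEND 2->0: VV[2][2]++ -> VV[2]=[0, 0, 2], msg_vec=[0, 0, 2]; VV[0]=max(VV[0],msg_vec) then VV[0][0]++ -> VV[0]=[2, 0, 2]
Event 5: SEND 0->1: VV[0][0]++ -> VV[0]=[3, 0, 2], msg_vec=[3, 0, 2]; VV[1]=max(VV[1],msg_vec) then VV[1][1]++ -> VV[1]=[3, 3, 2]
Event 6: LOCAL 1: VV[1][1]++ -> VV[1]=[3, 4, 2]
Event 7: SEND 2->1: VV[2][2]++ -> VV[2]=[0, 0, 3], msg_vec=[0, 0, 3]; VV[1]=max(VV[1],msg_vec) then VV[1][1]++ -> VV[1]=[3, 5, 3]
Event 8: SEND 1->2: VV[1][1]++ -> VV[1]=[3, 6, 3], msg_vec=[3, 6, 3]; VV[2]=max(VV[2],msg_vec) then VV[2][2]++ -> VV[2]=[3, 6, 4]
Event 5 stamp: [3, 0, 2]
Event 6 stamp: [3, 4, 2]
[3, 0, 2] <= [3, 4, 2]? True
[3, 4, 2] <= [3, 0, 2]? False
Relation: before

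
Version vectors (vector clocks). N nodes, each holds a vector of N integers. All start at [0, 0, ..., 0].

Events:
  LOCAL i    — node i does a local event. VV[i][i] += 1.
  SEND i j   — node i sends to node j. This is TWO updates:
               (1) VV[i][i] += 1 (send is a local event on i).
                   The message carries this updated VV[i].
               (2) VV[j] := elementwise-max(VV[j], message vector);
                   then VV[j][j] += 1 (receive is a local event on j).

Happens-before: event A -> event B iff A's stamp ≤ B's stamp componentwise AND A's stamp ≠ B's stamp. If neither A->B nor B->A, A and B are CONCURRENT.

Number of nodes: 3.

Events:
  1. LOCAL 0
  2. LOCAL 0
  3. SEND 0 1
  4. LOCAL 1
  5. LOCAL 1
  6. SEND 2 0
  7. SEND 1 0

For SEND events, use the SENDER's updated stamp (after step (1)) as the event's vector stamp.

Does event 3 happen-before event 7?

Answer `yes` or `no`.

Initial: VV[0]=[0, 0, 0]
Initial: VV[1]=[0, 0, 0]
Initial: VV[2]=[0, 0, 0]
Event 1: LOCAL 0: VV[0][0]++ -> VV[0]=[1, 0, 0]
Event 2: LOCAL 0: VV[0][0]++ -> VV[0]=[2, 0, 0]
Event 3: SEND 0->1: VV[0][0]++ -> VV[0]=[3, 0, 0], msg_vec=[3, 0, 0]; VV[1]=max(VV[1],msg_vec) then VV[1][1]++ -> VV[1]=[3, 1, 0]
Event 4: LOCAL 1: VV[1][1]++ -> VV[1]=[3, 2, 0]
Event 5: LOCAL 1: VV[1][1]++ -> VV[1]=[3, 3, 0]
Event 6: SEND 2->0: VV[2][2]++ -> VV[2]=[0, 0, 1], msg_vec=[0, 0, 1]; VV[0]=max(VV[0],msg_vec) then VV[0][0]++ -> VV[0]=[4, 0, 1]
Event 7: SEND 1->0: VV[1][1]++ -> VV[1]=[3, 4, 0], msg_vec=[3, 4, 0]; VV[0]=max(VV[0],msg_vec) then VV[0][0]++ -> VV[0]=[5, 4, 1]
Event 3 stamp: [3, 0, 0]
Event 7 stamp: [3, 4, 0]
[3, 0, 0] <= [3, 4, 0]? True. Equal? False. Happens-before: True

Answer: yes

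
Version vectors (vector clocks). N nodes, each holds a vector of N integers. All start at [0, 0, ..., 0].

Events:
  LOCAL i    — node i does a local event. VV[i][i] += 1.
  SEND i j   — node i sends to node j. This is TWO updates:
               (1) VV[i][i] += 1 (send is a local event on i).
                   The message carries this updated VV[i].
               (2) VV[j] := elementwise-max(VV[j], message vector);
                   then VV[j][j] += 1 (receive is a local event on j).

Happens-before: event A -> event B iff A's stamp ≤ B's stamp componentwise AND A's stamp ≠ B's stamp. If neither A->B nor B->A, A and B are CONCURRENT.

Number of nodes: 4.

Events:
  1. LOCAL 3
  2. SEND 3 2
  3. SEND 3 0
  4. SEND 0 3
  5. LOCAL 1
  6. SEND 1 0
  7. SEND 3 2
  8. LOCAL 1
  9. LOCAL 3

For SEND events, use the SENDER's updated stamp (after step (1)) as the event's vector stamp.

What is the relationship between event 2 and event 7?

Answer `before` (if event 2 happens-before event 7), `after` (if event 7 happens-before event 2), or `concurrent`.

Initial: VV[0]=[0, 0, 0, 0]
Initial: VV[1]=[0, 0, 0, 0]
Initial: VV[2]=[0, 0, 0, 0]
Initial: VV[3]=[0, 0, 0, 0]
Event 1: LOCAL 3: VV[3][3]++ -> VV[3]=[0, 0, 0, 1]
Event 2: SEND 3->2: VV[3][3]++ -> VV[3]=[0, 0, 0, 2], msg_vec=[0, 0, 0, 2]; VV[2]=max(VV[2],msg_vec) then VV[2][2]++ -> VV[2]=[0, 0, 1, 2]
Event 3: SEND 3->0: VV[3][3]++ -> VV[3]=[0, 0, 0, 3], msg_vec=[0, 0, 0, 3]; VV[0]=max(VV[0],msg_vec) then VV[0][0]++ -> VV[0]=[1, 0, 0, 3]
Event 4: SEND 0->3: VV[0][0]++ -> VV[0]=[2, 0, 0, 3], msg_vec=[2, 0, 0, 3]; VV[3]=max(VV[3],msg_vec) then VV[3][3]++ -> VV[3]=[2, 0, 0, 4]
Event 5: LOCAL 1: VV[1][1]++ -> VV[1]=[0, 1, 0, 0]
Event 6: SEND 1->0: VV[1][1]++ -> VV[1]=[0, 2, 0, 0], msg_vec=[0, 2, 0, 0]; VV[0]=max(VV[0],msg_vec) then VV[0][0]++ -> VV[0]=[3, 2, 0, 3]
Event 7: SEND 3->2: VV[3][3]++ -> VV[3]=[2, 0, 0, 5], msg_vec=[2, 0, 0, 5]; VV[2]=max(VV[2],msg_vec) then VV[2][2]++ -> VV[2]=[2, 0, 2, 5]
Event 8: LOCAL 1: VV[1][1]++ -> VV[1]=[0, 3, 0, 0]
Event 9: LOCAL 3: VV[3][3]++ -> VV[3]=[2, 0, 0, 6]
Event 2 stamp: [0, 0, 0, 2]
Event 7 stamp: [2, 0, 0, 5]
[0, 0, 0, 2] <= [2, 0, 0, 5]? True
[2, 0, 0, 5] <= [0, 0, 0, 2]? False
Relation: before

Answer: before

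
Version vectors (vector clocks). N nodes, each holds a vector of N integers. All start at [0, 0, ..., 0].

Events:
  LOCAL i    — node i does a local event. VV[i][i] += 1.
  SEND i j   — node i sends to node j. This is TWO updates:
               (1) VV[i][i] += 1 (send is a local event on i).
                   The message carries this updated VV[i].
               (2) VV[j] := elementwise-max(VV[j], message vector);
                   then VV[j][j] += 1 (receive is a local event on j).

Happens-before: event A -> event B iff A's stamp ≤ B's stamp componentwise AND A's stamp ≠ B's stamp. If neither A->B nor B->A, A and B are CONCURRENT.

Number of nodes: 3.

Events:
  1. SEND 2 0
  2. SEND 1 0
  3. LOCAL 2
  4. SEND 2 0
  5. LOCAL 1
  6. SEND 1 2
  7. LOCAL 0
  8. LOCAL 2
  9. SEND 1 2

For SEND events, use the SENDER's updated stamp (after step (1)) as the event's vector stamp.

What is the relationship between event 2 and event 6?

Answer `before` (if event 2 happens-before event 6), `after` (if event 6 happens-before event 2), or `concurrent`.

Answer: before

Derivation:
Initial: VV[0]=[0, 0, 0]
Initial: VV[1]=[0, 0, 0]
Initial: VV[2]=[0, 0, 0]
Event 1: SEND 2->0: VV[2][2]++ -> VV[2]=[0, 0, 1], msg_vec=[0, 0, 1]; VV[0]=max(VV[0],msg_vec) then VV[0][0]++ -> VV[0]=[1, 0, 1]
Event 2: SEND 1->0: VV[1][1]++ -> VV[1]=[0, 1, 0], msg_vec=[0, 1, 0]; VV[0]=max(VV[0],msg_vec) then VV[0][0]++ -> VV[0]=[2, 1, 1]
Event 3: LOCAL 2: VV[2][2]++ -> VV[2]=[0, 0, 2]
Event 4: SEND 2->0: VV[2][2]++ -> VV[2]=[0, 0, 3], msg_vec=[0, 0, 3]; VV[0]=max(VV[0],msg_vec) then VV[0][0]++ -> VV[0]=[3, 1, 3]
Event 5: LOCAL 1: VV[1][1]++ -> VV[1]=[0, 2, 0]
Event 6: SEND 1->2: VV[1][1]++ -> VV[1]=[0, 3, 0], msg_vec=[0, 3, 0]; VV[2]=max(VV[2],msg_vec) then VV[2][2]++ -> VV[2]=[0, 3, 4]
Event 7: LOCAL 0: VV[0][0]++ -> VV[0]=[4, 1, 3]
Event 8: LOCAL 2: VV[2][2]++ -> VV[2]=[0, 3, 5]
Event 9: SEND 1->2: VV[1][1]++ -> VV[1]=[0, 4, 0], msg_vec=[0, 4, 0]; VV[2]=max(VV[2],msg_vec) then VV[2][2]++ -> VV[2]=[0, 4, 6]
Event 2 stamp: [0, 1, 0]
Event 6 stamp: [0, 3, 0]
[0, 1, 0] <= [0, 3, 0]? True
[0, 3, 0] <= [0, 1, 0]? False
Relation: before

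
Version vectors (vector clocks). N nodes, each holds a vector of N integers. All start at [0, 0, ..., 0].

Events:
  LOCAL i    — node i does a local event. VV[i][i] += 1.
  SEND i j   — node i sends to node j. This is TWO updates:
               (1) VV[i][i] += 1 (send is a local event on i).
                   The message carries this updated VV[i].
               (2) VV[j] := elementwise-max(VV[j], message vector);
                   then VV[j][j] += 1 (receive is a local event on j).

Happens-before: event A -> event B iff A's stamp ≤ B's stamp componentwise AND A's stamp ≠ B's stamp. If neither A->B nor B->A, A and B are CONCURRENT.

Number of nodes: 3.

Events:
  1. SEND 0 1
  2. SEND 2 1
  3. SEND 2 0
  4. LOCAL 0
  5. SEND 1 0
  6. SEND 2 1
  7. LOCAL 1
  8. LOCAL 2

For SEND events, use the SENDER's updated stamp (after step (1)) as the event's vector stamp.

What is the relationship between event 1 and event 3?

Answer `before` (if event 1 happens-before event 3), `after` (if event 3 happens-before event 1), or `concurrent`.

Initial: VV[0]=[0, 0, 0]
Initial: VV[1]=[0, 0, 0]
Initial: VV[2]=[0, 0, 0]
Event 1: SEND 0->1: VV[0][0]++ -> VV[0]=[1, 0, 0], msg_vec=[1, 0, 0]; VV[1]=max(VV[1],msg_vec) then VV[1][1]++ -> VV[1]=[1, 1, 0]
Event 2: SEND 2->1: VV[2][2]++ -> VV[2]=[0, 0, 1], msg_vec=[0, 0, 1]; VV[1]=max(VV[1],msg_vec) then VV[1][1]++ -> VV[1]=[1, 2, 1]
Event 3: SEND 2->0: VV[2][2]++ -> VV[2]=[0, 0, 2], msg_vec=[0, 0, 2]; VV[0]=max(VV[0],msg_vec) then VV[0][0]++ -> VV[0]=[2, 0, 2]
Event 4: LOCAL 0: VV[0][0]++ -> VV[0]=[3, 0, 2]
Event 5: SEND 1->0: VV[1][1]++ -> VV[1]=[1, 3, 1], msg_vec=[1, 3, 1]; VV[0]=max(VV[0],msg_vec) then VV[0][0]++ -> VV[0]=[4, 3, 2]
Event 6: SEND 2->1: VV[2][2]++ -> VV[2]=[0, 0, 3], msg_vec=[0, 0, 3]; VV[1]=max(VV[1],msg_vec) then VV[1][1]++ -> VV[1]=[1, 4, 3]
Event 7: LOCAL 1: VV[1][1]++ -> VV[1]=[1, 5, 3]
Event 8: LOCAL 2: VV[2][2]++ -> VV[2]=[0, 0, 4]
Event 1 stamp: [1, 0, 0]
Event 3 stamp: [0, 0, 2]
[1, 0, 0] <= [0, 0, 2]? False
[0, 0, 2] <= [1, 0, 0]? False
Relation: concurrent

Answer: concurrent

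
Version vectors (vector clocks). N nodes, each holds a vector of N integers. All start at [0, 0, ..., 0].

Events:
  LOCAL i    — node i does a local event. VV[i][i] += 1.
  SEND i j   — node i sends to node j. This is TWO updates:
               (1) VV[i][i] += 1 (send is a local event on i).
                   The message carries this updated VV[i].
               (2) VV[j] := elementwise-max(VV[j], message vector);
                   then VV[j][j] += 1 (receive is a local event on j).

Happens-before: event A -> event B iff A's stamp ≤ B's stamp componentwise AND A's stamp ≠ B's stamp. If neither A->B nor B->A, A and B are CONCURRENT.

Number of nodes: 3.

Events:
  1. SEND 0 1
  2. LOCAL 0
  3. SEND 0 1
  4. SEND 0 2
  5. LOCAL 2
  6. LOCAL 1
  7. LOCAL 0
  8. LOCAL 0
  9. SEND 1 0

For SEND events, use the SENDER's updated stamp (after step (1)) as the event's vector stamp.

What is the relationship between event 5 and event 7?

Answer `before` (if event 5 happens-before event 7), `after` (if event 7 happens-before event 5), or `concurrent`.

Answer: concurrent

Derivation:
Initial: VV[0]=[0, 0, 0]
Initial: VV[1]=[0, 0, 0]
Initial: VV[2]=[0, 0, 0]
Event 1: SEND 0->1: VV[0][0]++ -> VV[0]=[1, 0, 0], msg_vec=[1, 0, 0]; VV[1]=max(VV[1],msg_vec) then VV[1][1]++ -> VV[1]=[1, 1, 0]
Event 2: LOCAL 0: VV[0][0]++ -> VV[0]=[2, 0, 0]
Event 3: SEND 0->1: VV[0][0]++ -> VV[0]=[3, 0, 0], msg_vec=[3, 0, 0]; VV[1]=max(VV[1],msg_vec) then VV[1][1]++ -> VV[1]=[3, 2, 0]
Event 4: SEND 0->2: VV[0][0]++ -> VV[0]=[4, 0, 0], msg_vec=[4, 0, 0]; VV[2]=max(VV[2],msg_vec) then VV[2][2]++ -> VV[2]=[4, 0, 1]
Event 5: LOCAL 2: VV[2][2]++ -> VV[2]=[4, 0, 2]
Event 6: LOCAL 1: VV[1][1]++ -> VV[1]=[3, 3, 0]
Event 7: LOCAL 0: VV[0][0]++ -> VV[0]=[5, 0, 0]
Event 8: LOCAL 0: VV[0][0]++ -> VV[0]=[6, 0, 0]
Event 9: SEND 1->0: VV[1][1]++ -> VV[1]=[3, 4, 0], msg_vec=[3, 4, 0]; VV[0]=max(VV[0],msg_vec) then VV[0][0]++ -> VV[0]=[7, 4, 0]
Event 5 stamp: [4, 0, 2]
Event 7 stamp: [5, 0, 0]
[4, 0, 2] <= [5, 0, 0]? False
[5, 0, 0] <= [4, 0, 2]? False
Relation: concurrent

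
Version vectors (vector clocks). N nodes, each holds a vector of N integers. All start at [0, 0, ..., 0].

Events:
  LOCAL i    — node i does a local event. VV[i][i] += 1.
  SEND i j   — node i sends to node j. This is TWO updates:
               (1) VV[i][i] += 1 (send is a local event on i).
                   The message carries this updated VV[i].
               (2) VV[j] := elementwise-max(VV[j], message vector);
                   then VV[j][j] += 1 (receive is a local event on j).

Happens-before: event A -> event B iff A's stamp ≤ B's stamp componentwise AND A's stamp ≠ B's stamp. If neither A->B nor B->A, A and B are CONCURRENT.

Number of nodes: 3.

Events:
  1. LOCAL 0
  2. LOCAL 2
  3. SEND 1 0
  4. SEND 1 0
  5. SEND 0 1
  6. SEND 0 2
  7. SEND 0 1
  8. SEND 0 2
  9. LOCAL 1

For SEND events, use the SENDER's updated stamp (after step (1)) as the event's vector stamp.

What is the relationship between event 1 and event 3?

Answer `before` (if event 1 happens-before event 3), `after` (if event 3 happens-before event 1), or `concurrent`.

Answer: concurrent

Derivation:
Initial: VV[0]=[0, 0, 0]
Initial: VV[1]=[0, 0, 0]
Initial: VV[2]=[0, 0, 0]
Event 1: LOCAL 0: VV[0][0]++ -> VV[0]=[1, 0, 0]
Event 2: LOCAL 2: VV[2][2]++ -> VV[2]=[0, 0, 1]
Event 3: SEND 1->0: VV[1][1]++ -> VV[1]=[0, 1, 0], msg_vec=[0, 1, 0]; VV[0]=max(VV[0],msg_vec) then VV[0][0]++ -> VV[0]=[2, 1, 0]
Event 4: SEND 1->0: VV[1][1]++ -> VV[1]=[0, 2, 0], msg_vec=[0, 2, 0]; VV[0]=max(VV[0],msg_vec) then VV[0][0]++ -> VV[0]=[3, 2, 0]
Event 5: SEND 0->1: VV[0][0]++ -> VV[0]=[4, 2, 0], msg_vec=[4, 2, 0]; VV[1]=max(VV[1],msg_vec) then VV[1][1]++ -> VV[1]=[4, 3, 0]
Event 6: SEND 0->2: VV[0][0]++ -> VV[0]=[5, 2, 0], msg_vec=[5, 2, 0]; VV[2]=max(VV[2],msg_vec) then VV[2][2]++ -> VV[2]=[5, 2, 2]
Event 7: SEND 0->1: VV[0][0]++ -> VV[0]=[6, 2, 0], msg_vec=[6, 2, 0]; VV[1]=max(VV[1],msg_vec) then VV[1][1]++ -> VV[1]=[6, 4, 0]
Event 8: SEND 0->2: VV[0][0]++ -> VV[0]=[7, 2, 0], msg_vec=[7, 2, 0]; VV[2]=max(VV[2],msg_vec) then VV[2][2]++ -> VV[2]=[7, 2, 3]
Event 9: LOCAL 1: VV[1][1]++ -> VV[1]=[6, 5, 0]
Event 1 stamp: [1, 0, 0]
Event 3 stamp: [0, 1, 0]
[1, 0, 0] <= [0, 1, 0]? False
[0, 1, 0] <= [1, 0, 0]? False
Relation: concurrent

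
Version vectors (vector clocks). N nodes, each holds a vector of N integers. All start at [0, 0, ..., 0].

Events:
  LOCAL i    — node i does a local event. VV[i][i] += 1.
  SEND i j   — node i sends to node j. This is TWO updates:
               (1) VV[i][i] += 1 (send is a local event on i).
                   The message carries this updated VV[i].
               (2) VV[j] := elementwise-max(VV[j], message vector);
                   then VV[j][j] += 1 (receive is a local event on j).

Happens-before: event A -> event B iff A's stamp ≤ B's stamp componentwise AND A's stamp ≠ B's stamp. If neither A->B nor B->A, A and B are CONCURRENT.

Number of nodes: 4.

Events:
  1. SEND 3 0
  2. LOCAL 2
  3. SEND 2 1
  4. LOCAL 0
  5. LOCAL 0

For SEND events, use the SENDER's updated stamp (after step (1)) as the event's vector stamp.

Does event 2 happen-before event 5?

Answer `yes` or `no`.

Initial: VV[0]=[0, 0, 0, 0]
Initial: VV[1]=[0, 0, 0, 0]
Initial: VV[2]=[0, 0, 0, 0]
Initial: VV[3]=[0, 0, 0, 0]
Event 1: SEND 3->0: VV[3][3]++ -> VV[3]=[0, 0, 0, 1], msg_vec=[0, 0, 0, 1]; VV[0]=max(VV[0],msg_vec) then VV[0][0]++ -> VV[0]=[1, 0, 0, 1]
Event 2: LOCAL 2: VV[2][2]++ -> VV[2]=[0, 0, 1, 0]
Event 3: SEND 2->1: VV[2][2]++ -> VV[2]=[0, 0, 2, 0], msg_vec=[0, 0, 2, 0]; VV[1]=max(VV[1],msg_vec) then VV[1][1]++ -> VV[1]=[0, 1, 2, 0]
Event 4: LOCAL 0: VV[0][0]++ -> VV[0]=[2, 0, 0, 1]
Event 5: LOCAL 0: VV[0][0]++ -> VV[0]=[3, 0, 0, 1]
Event 2 stamp: [0, 0, 1, 0]
Event 5 stamp: [3, 0, 0, 1]
[0, 0, 1, 0] <= [3, 0, 0, 1]? False. Equal? False. Happens-before: False

Answer: no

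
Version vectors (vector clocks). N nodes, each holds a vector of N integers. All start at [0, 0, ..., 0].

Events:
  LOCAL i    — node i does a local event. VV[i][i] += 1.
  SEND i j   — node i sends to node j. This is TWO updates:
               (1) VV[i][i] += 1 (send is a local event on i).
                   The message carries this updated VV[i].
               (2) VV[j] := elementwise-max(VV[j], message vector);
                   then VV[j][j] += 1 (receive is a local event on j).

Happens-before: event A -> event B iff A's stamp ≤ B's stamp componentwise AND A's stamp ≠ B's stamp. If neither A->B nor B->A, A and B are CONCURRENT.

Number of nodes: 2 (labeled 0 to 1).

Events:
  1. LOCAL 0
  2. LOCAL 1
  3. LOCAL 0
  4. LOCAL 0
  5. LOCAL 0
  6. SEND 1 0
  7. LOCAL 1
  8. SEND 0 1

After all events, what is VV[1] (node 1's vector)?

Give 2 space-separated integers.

Initial: VV[0]=[0, 0]
Initial: VV[1]=[0, 0]
Event 1: LOCAL 0: VV[0][0]++ -> VV[0]=[1, 0]
Event 2: LOCAL 1: VV[1][1]++ -> VV[1]=[0, 1]
Event 3: LOCAL 0: VV[0][0]++ -> VV[0]=[2, 0]
Event 4: LOCAL 0: VV[0][0]++ -> VV[0]=[3, 0]
Event 5: LOCAL 0: VV[0][0]++ -> VV[0]=[4, 0]
Event 6: SEND 1->0: VV[1][1]++ -> VV[1]=[0, 2], msg_vec=[0, 2]; VV[0]=max(VV[0],msg_vec) then VV[0][0]++ -> VV[0]=[5, 2]
Event 7: LOCAL 1: VV[1][1]++ -> VV[1]=[0, 3]
Event 8: SEND 0->1: VV[0][0]++ -> VV[0]=[6, 2], msg_vec=[6, 2]; VV[1]=max(VV[1],msg_vec) then VV[1][1]++ -> VV[1]=[6, 4]
Final vectors: VV[0]=[6, 2]; VV[1]=[6, 4]

Answer: 6 4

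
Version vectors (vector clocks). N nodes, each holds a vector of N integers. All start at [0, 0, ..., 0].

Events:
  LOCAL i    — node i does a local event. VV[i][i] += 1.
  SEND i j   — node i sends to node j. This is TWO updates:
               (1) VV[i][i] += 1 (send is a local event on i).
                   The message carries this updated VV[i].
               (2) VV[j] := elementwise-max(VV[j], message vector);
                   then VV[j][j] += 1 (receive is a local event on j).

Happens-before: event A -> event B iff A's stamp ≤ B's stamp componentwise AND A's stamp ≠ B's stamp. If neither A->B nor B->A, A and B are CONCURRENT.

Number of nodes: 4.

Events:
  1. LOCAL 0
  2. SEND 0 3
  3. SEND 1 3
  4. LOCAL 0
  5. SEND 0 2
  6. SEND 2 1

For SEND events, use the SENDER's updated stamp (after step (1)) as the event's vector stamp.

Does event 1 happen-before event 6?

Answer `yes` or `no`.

Initial: VV[0]=[0, 0, 0, 0]
Initial: VV[1]=[0, 0, 0, 0]
Initial: VV[2]=[0, 0, 0, 0]
Initial: VV[3]=[0, 0, 0, 0]
Event 1: LOCAL 0: VV[0][0]++ -> VV[0]=[1, 0, 0, 0]
Event 2: SEND 0->3: VV[0][0]++ -> VV[0]=[2, 0, 0, 0], msg_vec=[2, 0, 0, 0]; VV[3]=max(VV[3],msg_vec) then VV[3][3]++ -> VV[3]=[2, 0, 0, 1]
Event 3: SEND 1->3: VV[1][1]++ -> VV[1]=[0, 1, 0, 0], msg_vec=[0, 1, 0, 0]; VV[3]=max(VV[3],msg_vec) then VV[3][3]++ -> VV[3]=[2, 1, 0, 2]
Event 4: LOCAL 0: VV[0][0]++ -> VV[0]=[3, 0, 0, 0]
Event 5: SEND 0->2: VV[0][0]++ -> VV[0]=[4, 0, 0, 0], msg_vec=[4, 0, 0, 0]; VV[2]=max(VV[2],msg_vec) then VV[2][2]++ -> VV[2]=[4, 0, 1, 0]
Event 6: SEND 2->1: VV[2][2]++ -> VV[2]=[4, 0, 2, 0], msg_vec=[4, 0, 2, 0]; VV[1]=max(VV[1],msg_vec) then VV[1][1]++ -> VV[1]=[4, 2, 2, 0]
Event 1 stamp: [1, 0, 0, 0]
Event 6 stamp: [4, 0, 2, 0]
[1, 0, 0, 0] <= [4, 0, 2, 0]? True. Equal? False. Happens-before: True

Answer: yes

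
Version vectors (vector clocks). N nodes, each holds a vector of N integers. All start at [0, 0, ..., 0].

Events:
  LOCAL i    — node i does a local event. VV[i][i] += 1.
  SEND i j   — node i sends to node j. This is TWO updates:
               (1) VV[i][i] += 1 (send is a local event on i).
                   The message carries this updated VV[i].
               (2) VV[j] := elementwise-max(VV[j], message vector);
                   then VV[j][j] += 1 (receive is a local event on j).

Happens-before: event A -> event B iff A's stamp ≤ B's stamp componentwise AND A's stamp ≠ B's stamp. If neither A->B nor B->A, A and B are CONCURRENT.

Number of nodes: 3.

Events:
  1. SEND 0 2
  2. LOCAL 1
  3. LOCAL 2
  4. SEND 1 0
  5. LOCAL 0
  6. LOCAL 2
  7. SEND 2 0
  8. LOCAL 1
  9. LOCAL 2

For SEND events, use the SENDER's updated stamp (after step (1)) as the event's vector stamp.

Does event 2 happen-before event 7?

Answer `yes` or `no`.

Answer: no

Derivation:
Initial: VV[0]=[0, 0, 0]
Initial: VV[1]=[0, 0, 0]
Initial: VV[2]=[0, 0, 0]
Event 1: SEND 0->2: VV[0][0]++ -> VV[0]=[1, 0, 0], msg_vec=[1, 0, 0]; VV[2]=max(VV[2],msg_vec) then VV[2][2]++ -> VV[2]=[1, 0, 1]
Event 2: LOCAL 1: VV[1][1]++ -> VV[1]=[0, 1, 0]
Event 3: LOCAL 2: VV[2][2]++ -> VV[2]=[1, 0, 2]
Event 4: SEND 1->0: VV[1][1]++ -> VV[1]=[0, 2, 0], msg_vec=[0, 2, 0]; VV[0]=max(VV[0],msg_vec) then VV[0][0]++ -> VV[0]=[2, 2, 0]
Event 5: LOCAL 0: VV[0][0]++ -> VV[0]=[3, 2, 0]
Event 6: LOCAL 2: VV[2][2]++ -> VV[2]=[1, 0, 3]
Event 7: SEND 2->0: VV[2][2]++ -> VV[2]=[1, 0, 4], msg_vec=[1, 0, 4]; VV[0]=max(VV[0],msg_vec) then VV[0][0]++ -> VV[0]=[4, 2, 4]
Event 8: LOCAL 1: VV[1][1]++ -> VV[1]=[0, 3, 0]
Event 9: LOCAL 2: VV[2][2]++ -> VV[2]=[1, 0, 5]
Event 2 stamp: [0, 1, 0]
Event 7 stamp: [1, 0, 4]
[0, 1, 0] <= [1, 0, 4]? False. Equal? False. Happens-before: False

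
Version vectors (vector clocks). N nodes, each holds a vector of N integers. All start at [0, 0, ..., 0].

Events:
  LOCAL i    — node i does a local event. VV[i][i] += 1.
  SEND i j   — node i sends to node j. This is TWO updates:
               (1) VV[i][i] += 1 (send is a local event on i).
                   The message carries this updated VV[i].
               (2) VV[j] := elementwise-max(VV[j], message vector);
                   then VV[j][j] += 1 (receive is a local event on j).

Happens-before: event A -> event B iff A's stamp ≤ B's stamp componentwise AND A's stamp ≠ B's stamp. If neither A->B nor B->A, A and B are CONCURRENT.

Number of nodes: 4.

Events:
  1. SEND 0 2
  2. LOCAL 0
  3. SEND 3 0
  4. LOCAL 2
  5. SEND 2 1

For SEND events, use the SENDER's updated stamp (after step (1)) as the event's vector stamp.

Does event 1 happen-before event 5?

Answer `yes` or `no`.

Answer: yes

Derivation:
Initial: VV[0]=[0, 0, 0, 0]
Initial: VV[1]=[0, 0, 0, 0]
Initial: VV[2]=[0, 0, 0, 0]
Initial: VV[3]=[0, 0, 0, 0]
Event 1: SEND 0->2: VV[0][0]++ -> VV[0]=[1, 0, 0, 0], msg_vec=[1, 0, 0, 0]; VV[2]=max(VV[2],msg_vec) then VV[2][2]++ -> VV[2]=[1, 0, 1, 0]
Event 2: LOCAL 0: VV[0][0]++ -> VV[0]=[2, 0, 0, 0]
Event 3: SEND 3->0: VV[3][3]++ -> VV[3]=[0, 0, 0, 1], msg_vec=[0, 0, 0, 1]; VV[0]=max(VV[0],msg_vec) then VV[0][0]++ -> VV[0]=[3, 0, 0, 1]
Event 4: LOCAL 2: VV[2][2]++ -> VV[2]=[1, 0, 2, 0]
Event 5: SEND 2->1: VV[2][2]++ -> VV[2]=[1, 0, 3, 0], msg_vec=[1, 0, 3, 0]; VV[1]=max(VV[1],msg_vec) then VV[1][1]++ -> VV[1]=[1, 1, 3, 0]
Event 1 stamp: [1, 0, 0, 0]
Event 5 stamp: [1, 0, 3, 0]
[1, 0, 0, 0] <= [1, 0, 3, 0]? True. Equal? False. Happens-before: True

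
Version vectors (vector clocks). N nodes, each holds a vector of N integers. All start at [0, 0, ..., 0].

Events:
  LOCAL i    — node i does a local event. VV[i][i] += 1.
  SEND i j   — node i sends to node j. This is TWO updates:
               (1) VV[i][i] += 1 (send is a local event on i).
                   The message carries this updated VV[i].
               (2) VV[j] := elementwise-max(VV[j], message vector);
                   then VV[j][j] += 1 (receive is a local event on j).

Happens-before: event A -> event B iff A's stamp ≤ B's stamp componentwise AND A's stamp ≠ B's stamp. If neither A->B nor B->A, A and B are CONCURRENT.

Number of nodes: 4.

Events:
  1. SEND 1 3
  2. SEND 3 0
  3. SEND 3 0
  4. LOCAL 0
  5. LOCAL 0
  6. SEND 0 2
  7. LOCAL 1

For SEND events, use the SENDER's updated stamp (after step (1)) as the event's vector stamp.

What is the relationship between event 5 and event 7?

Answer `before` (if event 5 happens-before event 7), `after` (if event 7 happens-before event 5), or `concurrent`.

Initial: VV[0]=[0, 0, 0, 0]
Initial: VV[1]=[0, 0, 0, 0]
Initial: VV[2]=[0, 0, 0, 0]
Initial: VV[3]=[0, 0, 0, 0]
Event 1: SEND 1->3: VV[1][1]++ -> VV[1]=[0, 1, 0, 0], msg_vec=[0, 1, 0, 0]; VV[3]=max(VV[3],msg_vec) then VV[3][3]++ -> VV[3]=[0, 1, 0, 1]
Event 2: SEND 3->0: VV[3][3]++ -> VV[3]=[0, 1, 0, 2], msg_vec=[0, 1, 0, 2]; VV[0]=max(VV[0],msg_vec) then VV[0][0]++ -> VV[0]=[1, 1, 0, 2]
Event 3: SEND 3->0: VV[3][3]++ -> VV[3]=[0, 1, 0, 3], msg_vec=[0, 1, 0, 3]; VV[0]=max(VV[0],msg_vec) then VV[0][0]++ -> VV[0]=[2, 1, 0, 3]
Event 4: LOCAL 0: VV[0][0]++ -> VV[0]=[3, 1, 0, 3]
Event 5: LOCAL 0: VV[0][0]++ -> VV[0]=[4, 1, 0, 3]
Event 6: SEND 0->2: VV[0][0]++ -> VV[0]=[5, 1, 0, 3], msg_vec=[5, 1, 0, 3]; VV[2]=max(VV[2],msg_vec) then VV[2][2]++ -> VV[2]=[5, 1, 1, 3]
Event 7: LOCAL 1: VV[1][1]++ -> VV[1]=[0, 2, 0, 0]
Event 5 stamp: [4, 1, 0, 3]
Event 7 stamp: [0, 2, 0, 0]
[4, 1, 0, 3] <= [0, 2, 0, 0]? False
[0, 2, 0, 0] <= [4, 1, 0, 3]? False
Relation: concurrent

Answer: concurrent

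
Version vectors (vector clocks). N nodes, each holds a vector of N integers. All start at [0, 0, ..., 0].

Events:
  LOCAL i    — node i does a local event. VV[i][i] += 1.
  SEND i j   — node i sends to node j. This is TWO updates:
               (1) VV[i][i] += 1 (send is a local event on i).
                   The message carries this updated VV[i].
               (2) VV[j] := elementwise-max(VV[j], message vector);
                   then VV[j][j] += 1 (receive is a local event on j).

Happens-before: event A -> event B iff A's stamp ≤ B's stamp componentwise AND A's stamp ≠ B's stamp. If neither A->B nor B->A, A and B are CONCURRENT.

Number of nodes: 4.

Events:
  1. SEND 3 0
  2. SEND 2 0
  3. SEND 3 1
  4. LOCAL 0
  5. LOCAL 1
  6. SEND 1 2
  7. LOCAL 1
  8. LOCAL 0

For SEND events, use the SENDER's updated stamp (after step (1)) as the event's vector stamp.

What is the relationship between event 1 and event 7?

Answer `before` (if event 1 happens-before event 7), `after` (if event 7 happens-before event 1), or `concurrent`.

Initial: VV[0]=[0, 0, 0, 0]
Initial: VV[1]=[0, 0, 0, 0]
Initial: VV[2]=[0, 0, 0, 0]
Initial: VV[3]=[0, 0, 0, 0]
Event 1: SEND 3->0: VV[3][3]++ -> VV[3]=[0, 0, 0, 1], msg_vec=[0, 0, 0, 1]; VV[0]=max(VV[0],msg_vec) then VV[0][0]++ -> VV[0]=[1, 0, 0, 1]
Event 2: SEND 2->0: VV[2][2]++ -> VV[2]=[0, 0, 1, 0], msg_vec=[0, 0, 1, 0]; VV[0]=max(VV[0],msg_vec) then VV[0][0]++ -> VV[0]=[2, 0, 1, 1]
Event 3: SEND 3->1: VV[3][3]++ -> VV[3]=[0, 0, 0, 2], msg_vec=[0, 0, 0, 2]; VV[1]=max(VV[1],msg_vec) then VV[1][1]++ -> VV[1]=[0, 1, 0, 2]
Event 4: LOCAL 0: VV[0][0]++ -> VV[0]=[3, 0, 1, 1]
Event 5: LOCAL 1: VV[1][1]++ -> VV[1]=[0, 2, 0, 2]
Event 6: SEND 1->2: VV[1][1]++ -> VV[1]=[0, 3, 0, 2], msg_vec=[0, 3, 0, 2]; VV[2]=max(VV[2],msg_vec) then VV[2][2]++ -> VV[2]=[0, 3, 2, 2]
Event 7: LOCAL 1: VV[1][1]++ -> VV[1]=[0, 4, 0, 2]
Event 8: LOCAL 0: VV[0][0]++ -> VV[0]=[4, 0, 1, 1]
Event 1 stamp: [0, 0, 0, 1]
Event 7 stamp: [0, 4, 0, 2]
[0, 0, 0, 1] <= [0, 4, 0, 2]? True
[0, 4, 0, 2] <= [0, 0, 0, 1]? False
Relation: before

Answer: before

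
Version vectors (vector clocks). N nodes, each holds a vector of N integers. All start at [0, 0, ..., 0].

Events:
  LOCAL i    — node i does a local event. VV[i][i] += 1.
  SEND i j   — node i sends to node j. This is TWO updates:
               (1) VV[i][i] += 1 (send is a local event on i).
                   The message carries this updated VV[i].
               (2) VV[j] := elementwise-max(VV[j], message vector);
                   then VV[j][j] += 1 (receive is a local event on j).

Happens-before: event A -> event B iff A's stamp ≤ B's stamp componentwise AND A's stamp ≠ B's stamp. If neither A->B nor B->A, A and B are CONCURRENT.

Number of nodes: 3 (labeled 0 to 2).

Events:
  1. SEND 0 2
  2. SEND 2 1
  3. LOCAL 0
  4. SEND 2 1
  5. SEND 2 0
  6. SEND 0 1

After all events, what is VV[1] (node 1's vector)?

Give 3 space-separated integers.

Initial: VV[0]=[0, 0, 0]
Initial: VV[1]=[0, 0, 0]
Initial: VV[2]=[0, 0, 0]
Event 1: SEND 0->2: VV[0][0]++ -> VV[0]=[1, 0, 0], msg_vec=[1, 0, 0]; VV[2]=max(VV[2],msg_vec) then VV[2][2]++ -> VV[2]=[1, 0, 1]
Event 2: SEND 2->1: VV[2][2]++ -> VV[2]=[1, 0, 2], msg_vec=[1, 0, 2]; VV[1]=max(VV[1],msg_vec) then VV[1][1]++ -> VV[1]=[1, 1, 2]
Event 3: LOCAL 0: VV[0][0]++ -> VV[0]=[2, 0, 0]
Event 4: SEND 2->1: VV[2][2]++ -> VV[2]=[1, 0, 3], msg_vec=[1, 0, 3]; VV[1]=max(VV[1],msg_vec) then VV[1][1]++ -> VV[1]=[1, 2, 3]
Event 5: SEND 2->0: VV[2][2]++ -> VV[2]=[1, 0, 4], msg_vec=[1, 0, 4]; VV[0]=max(VV[0],msg_vec) then VV[0][0]++ -> VV[0]=[3, 0, 4]
Event 6: SEND 0->1: VV[0][0]++ -> VV[0]=[4, 0, 4], msg_vec=[4, 0, 4]; VV[1]=max(VV[1],msg_vec) then VV[1][1]++ -> VV[1]=[4, 3, 4]
Final vectors: VV[0]=[4, 0, 4]; VV[1]=[4, 3, 4]; VV[2]=[1, 0, 4]

Answer: 4 3 4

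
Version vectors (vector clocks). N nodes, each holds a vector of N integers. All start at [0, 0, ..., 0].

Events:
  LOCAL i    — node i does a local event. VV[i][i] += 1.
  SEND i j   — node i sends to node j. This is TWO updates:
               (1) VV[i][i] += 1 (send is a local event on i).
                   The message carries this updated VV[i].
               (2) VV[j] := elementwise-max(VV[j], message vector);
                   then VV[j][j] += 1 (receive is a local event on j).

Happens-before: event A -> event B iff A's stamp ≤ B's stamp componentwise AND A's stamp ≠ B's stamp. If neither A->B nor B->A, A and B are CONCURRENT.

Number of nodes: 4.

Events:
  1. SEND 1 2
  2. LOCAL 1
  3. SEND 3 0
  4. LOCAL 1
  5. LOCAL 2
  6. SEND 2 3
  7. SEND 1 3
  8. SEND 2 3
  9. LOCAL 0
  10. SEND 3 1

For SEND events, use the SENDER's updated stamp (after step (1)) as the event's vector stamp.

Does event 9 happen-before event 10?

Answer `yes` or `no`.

Answer: no

Derivation:
Initial: VV[0]=[0, 0, 0, 0]
Initial: VV[1]=[0, 0, 0, 0]
Initial: VV[2]=[0, 0, 0, 0]
Initial: VV[3]=[0, 0, 0, 0]
Event 1: SEND 1->2: VV[1][1]++ -> VV[1]=[0, 1, 0, 0], msg_vec=[0, 1, 0, 0]; VV[2]=max(VV[2],msg_vec) then VV[2][2]++ -> VV[2]=[0, 1, 1, 0]
Event 2: LOCAL 1: VV[1][1]++ -> VV[1]=[0, 2, 0, 0]
Event 3: SEND 3->0: VV[3][3]++ -> VV[3]=[0, 0, 0, 1], msg_vec=[0, 0, 0, 1]; VV[0]=max(VV[0],msg_vec) then VV[0][0]++ -> VV[0]=[1, 0, 0, 1]
Event 4: LOCAL 1: VV[1][1]++ -> VV[1]=[0, 3, 0, 0]
Event 5: LOCAL 2: VV[2][2]++ -> VV[2]=[0, 1, 2, 0]
Event 6: SEND 2->3: VV[2][2]++ -> VV[2]=[0, 1, 3, 0], msg_vec=[0, 1, 3, 0]; VV[3]=max(VV[3],msg_vec) then VV[3][3]++ -> VV[3]=[0, 1, 3, 2]
Event 7: SEND 1->3: VV[1][1]++ -> VV[1]=[0, 4, 0, 0], msg_vec=[0, 4, 0, 0]; VV[3]=max(VV[3],msg_vec) then VV[3][3]++ -> VV[3]=[0, 4, 3, 3]
Event 8: SEND 2->3: VV[2][2]++ -> VV[2]=[0, 1, 4, 0], msg_vec=[0, 1, 4, 0]; VV[3]=max(VV[3],msg_vec) then VV[3][3]++ -> VV[3]=[0, 4, 4, 4]
Event 9: LOCAL 0: VV[0][0]++ -> VV[0]=[2, 0, 0, 1]
Event 10: SEND 3->1: VV[3][3]++ -> VV[3]=[0, 4, 4, 5], msg_vec=[0, 4, 4, 5]; VV[1]=max(VV[1],msg_vec) then VV[1][1]++ -> VV[1]=[0, 5, 4, 5]
Event 9 stamp: [2, 0, 0, 1]
Event 10 stamp: [0, 4, 4, 5]
[2, 0, 0, 1] <= [0, 4, 4, 5]? False. Equal? False. Happens-before: False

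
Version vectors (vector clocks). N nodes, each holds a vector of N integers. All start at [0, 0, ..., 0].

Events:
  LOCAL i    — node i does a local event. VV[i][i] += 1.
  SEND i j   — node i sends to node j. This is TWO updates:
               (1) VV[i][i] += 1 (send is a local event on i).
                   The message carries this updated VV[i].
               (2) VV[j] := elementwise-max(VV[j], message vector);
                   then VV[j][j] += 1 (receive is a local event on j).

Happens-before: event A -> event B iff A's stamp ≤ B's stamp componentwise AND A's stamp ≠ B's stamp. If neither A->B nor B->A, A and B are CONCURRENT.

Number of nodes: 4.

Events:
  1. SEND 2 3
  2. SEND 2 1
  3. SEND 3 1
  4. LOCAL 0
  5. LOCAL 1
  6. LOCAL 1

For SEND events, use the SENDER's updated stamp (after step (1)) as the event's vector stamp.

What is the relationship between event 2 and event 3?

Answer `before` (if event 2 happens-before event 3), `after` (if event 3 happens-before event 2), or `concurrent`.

Initial: VV[0]=[0, 0, 0, 0]
Initial: VV[1]=[0, 0, 0, 0]
Initial: VV[2]=[0, 0, 0, 0]
Initial: VV[3]=[0, 0, 0, 0]
Event 1: SEND 2->3: VV[2][2]++ -> VV[2]=[0, 0, 1, 0], msg_vec=[0, 0, 1, 0]; VV[3]=max(VV[3],msg_vec) then VV[3][3]++ -> VV[3]=[0, 0, 1, 1]
Event 2: SEND 2->1: VV[2][2]++ -> VV[2]=[0, 0, 2, 0], msg_vec=[0, 0, 2, 0]; VV[1]=max(VV[1],msg_vec) then VV[1][1]++ -> VV[1]=[0, 1, 2, 0]
Event 3: SEND 3->1: VV[3][3]++ -> VV[3]=[0, 0, 1, 2], msg_vec=[0, 0, 1, 2]; VV[1]=max(VV[1],msg_vec) then VV[1][1]++ -> VV[1]=[0, 2, 2, 2]
Event 4: LOCAL 0: VV[0][0]++ -> VV[0]=[1, 0, 0, 0]
Event 5: LOCAL 1: VV[1][1]++ -> VV[1]=[0, 3, 2, 2]
Event 6: LOCAL 1: VV[1][1]++ -> VV[1]=[0, 4, 2, 2]
Event 2 stamp: [0, 0, 2, 0]
Event 3 stamp: [0, 0, 1, 2]
[0, 0, 2, 0] <= [0, 0, 1, 2]? False
[0, 0, 1, 2] <= [0, 0, 2, 0]? False
Relation: concurrent

Answer: concurrent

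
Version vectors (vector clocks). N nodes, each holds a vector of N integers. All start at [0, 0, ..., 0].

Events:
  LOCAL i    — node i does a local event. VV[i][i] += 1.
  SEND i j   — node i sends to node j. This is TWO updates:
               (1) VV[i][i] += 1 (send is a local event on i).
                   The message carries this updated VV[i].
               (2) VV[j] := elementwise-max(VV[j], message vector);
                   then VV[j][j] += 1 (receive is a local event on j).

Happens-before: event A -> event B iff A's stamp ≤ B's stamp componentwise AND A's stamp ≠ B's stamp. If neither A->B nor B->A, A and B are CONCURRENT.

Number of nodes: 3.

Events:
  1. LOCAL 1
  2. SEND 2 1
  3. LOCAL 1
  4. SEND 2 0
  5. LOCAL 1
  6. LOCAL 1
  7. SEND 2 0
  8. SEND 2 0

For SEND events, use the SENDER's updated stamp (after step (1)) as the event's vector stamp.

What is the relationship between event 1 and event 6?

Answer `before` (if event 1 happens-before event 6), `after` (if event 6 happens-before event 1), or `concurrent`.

Initial: VV[0]=[0, 0, 0]
Initial: VV[1]=[0, 0, 0]
Initial: VV[2]=[0, 0, 0]
Event 1: LOCAL 1: VV[1][1]++ -> VV[1]=[0, 1, 0]
Event 2: SEND 2->1: VV[2][2]++ -> VV[2]=[0, 0, 1], msg_vec=[0, 0, 1]; VV[1]=max(VV[1],msg_vec) then VV[1][1]++ -> VV[1]=[0, 2, 1]
Event 3: LOCAL 1: VV[1][1]++ -> VV[1]=[0, 3, 1]
Event 4: SEND 2->0: VV[2][2]++ -> VV[2]=[0, 0, 2], msg_vec=[0, 0, 2]; VV[0]=max(VV[0],msg_vec) then VV[0][0]++ -> VV[0]=[1, 0, 2]
Event 5: LOCAL 1: VV[1][1]++ -> VV[1]=[0, 4, 1]
Event 6: LOCAL 1: VV[1][1]++ -> VV[1]=[0, 5, 1]
Event 7: SEND 2->0: VV[2][2]++ -> VV[2]=[0, 0, 3], msg_vec=[0, 0, 3]; VV[0]=max(VV[0],msg_vec) then VV[0][0]++ -> VV[0]=[2, 0, 3]
Event 8: SEND 2->0: VV[2][2]++ -> VV[2]=[0, 0, 4], msg_vec=[0, 0, 4]; VV[0]=max(VV[0],msg_vec) then VV[0][0]++ -> VV[0]=[3, 0, 4]
Event 1 stamp: [0, 1, 0]
Event 6 stamp: [0, 5, 1]
[0, 1, 0] <= [0, 5, 1]? True
[0, 5, 1] <= [0, 1, 0]? False
Relation: before

Answer: before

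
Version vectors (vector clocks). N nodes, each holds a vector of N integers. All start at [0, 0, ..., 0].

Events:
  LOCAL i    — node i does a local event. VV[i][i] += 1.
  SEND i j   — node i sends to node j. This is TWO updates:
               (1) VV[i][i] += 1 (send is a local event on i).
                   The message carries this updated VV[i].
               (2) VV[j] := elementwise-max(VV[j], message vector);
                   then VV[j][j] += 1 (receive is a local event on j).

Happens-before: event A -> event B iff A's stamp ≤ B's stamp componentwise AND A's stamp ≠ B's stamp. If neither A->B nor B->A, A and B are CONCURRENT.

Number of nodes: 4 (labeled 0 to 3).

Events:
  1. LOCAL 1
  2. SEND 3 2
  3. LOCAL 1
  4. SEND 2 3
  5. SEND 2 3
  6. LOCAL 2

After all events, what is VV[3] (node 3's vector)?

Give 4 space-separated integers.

Answer: 0 0 3 3

Derivation:
Initial: VV[0]=[0, 0, 0, 0]
Initial: VV[1]=[0, 0, 0, 0]
Initial: VV[2]=[0, 0, 0, 0]
Initial: VV[3]=[0, 0, 0, 0]
Event 1: LOCAL 1: VV[1][1]++ -> VV[1]=[0, 1, 0, 0]
Event 2: SEND 3->2: VV[3][3]++ -> VV[3]=[0, 0, 0, 1], msg_vec=[0, 0, 0, 1]; VV[2]=max(VV[2],msg_vec) then VV[2][2]++ -> VV[2]=[0, 0, 1, 1]
Event 3: LOCAL 1: VV[1][1]++ -> VV[1]=[0, 2, 0, 0]
Event 4: SEND 2->3: VV[2][2]++ -> VV[2]=[0, 0, 2, 1], msg_vec=[0, 0, 2, 1]; VV[3]=max(VV[3],msg_vec) then VV[3][3]++ -> VV[3]=[0, 0, 2, 2]
Event 5: SEND 2->3: VV[2][2]++ -> VV[2]=[0, 0, 3, 1], msg_vec=[0, 0, 3, 1]; VV[3]=max(VV[3],msg_vec) then VV[3][3]++ -> VV[3]=[0, 0, 3, 3]
Event 6: LOCAL 2: VV[2][2]++ -> VV[2]=[0, 0, 4, 1]
Final vectors: VV[0]=[0, 0, 0, 0]; VV[1]=[0, 2, 0, 0]; VV[2]=[0, 0, 4, 1]; VV[3]=[0, 0, 3, 3]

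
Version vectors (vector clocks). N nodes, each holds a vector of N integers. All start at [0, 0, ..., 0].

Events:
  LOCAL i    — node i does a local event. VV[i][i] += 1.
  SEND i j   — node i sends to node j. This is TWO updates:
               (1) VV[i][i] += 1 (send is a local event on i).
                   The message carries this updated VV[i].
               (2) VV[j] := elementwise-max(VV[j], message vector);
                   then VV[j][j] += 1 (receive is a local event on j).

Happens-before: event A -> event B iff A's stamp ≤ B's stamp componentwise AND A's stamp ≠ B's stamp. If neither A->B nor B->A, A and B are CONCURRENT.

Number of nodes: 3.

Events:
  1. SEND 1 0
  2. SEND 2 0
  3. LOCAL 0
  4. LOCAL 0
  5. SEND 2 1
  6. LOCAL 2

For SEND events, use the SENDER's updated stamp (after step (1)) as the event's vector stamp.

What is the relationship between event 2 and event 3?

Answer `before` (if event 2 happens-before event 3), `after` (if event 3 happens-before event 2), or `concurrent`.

Initial: VV[0]=[0, 0, 0]
Initial: VV[1]=[0, 0, 0]
Initial: VV[2]=[0, 0, 0]
Event 1: SEND 1->0: VV[1][1]++ -> VV[1]=[0, 1, 0], msg_vec=[0, 1, 0]; VV[0]=max(VV[0],msg_vec) then VV[0][0]++ -> VV[0]=[1, 1, 0]
Event 2: SEND 2->0: VV[2][2]++ -> VV[2]=[0, 0, 1], msg_vec=[0, 0, 1]; VV[0]=max(VV[0],msg_vec) then VV[0][0]++ -> VV[0]=[2, 1, 1]
Event 3: LOCAL 0: VV[0][0]++ -> VV[0]=[3, 1, 1]
Event 4: LOCAL 0: VV[0][0]++ -> VV[0]=[4, 1, 1]
Event 5: SEND 2->1: VV[2][2]++ -> VV[2]=[0, 0, 2], msg_vec=[0, 0, 2]; VV[1]=max(VV[1],msg_vec) then VV[1][1]++ -> VV[1]=[0, 2, 2]
Event 6: LOCAL 2: VV[2][2]++ -> VV[2]=[0, 0, 3]
Event 2 stamp: [0, 0, 1]
Event 3 stamp: [3, 1, 1]
[0, 0, 1] <= [3, 1, 1]? True
[3, 1, 1] <= [0, 0, 1]? False
Relation: before

Answer: before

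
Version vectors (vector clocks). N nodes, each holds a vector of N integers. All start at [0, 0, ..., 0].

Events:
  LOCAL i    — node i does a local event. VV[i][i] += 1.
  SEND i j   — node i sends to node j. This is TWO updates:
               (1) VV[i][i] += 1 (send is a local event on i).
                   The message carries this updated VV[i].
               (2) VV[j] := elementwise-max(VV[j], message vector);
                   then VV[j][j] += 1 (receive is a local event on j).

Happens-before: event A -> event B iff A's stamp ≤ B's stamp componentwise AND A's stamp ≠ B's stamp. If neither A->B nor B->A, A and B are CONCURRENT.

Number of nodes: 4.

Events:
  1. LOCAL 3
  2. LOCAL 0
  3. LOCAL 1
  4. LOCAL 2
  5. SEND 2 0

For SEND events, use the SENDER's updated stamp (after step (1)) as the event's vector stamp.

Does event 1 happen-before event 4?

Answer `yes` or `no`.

Initial: VV[0]=[0, 0, 0, 0]
Initial: VV[1]=[0, 0, 0, 0]
Initial: VV[2]=[0, 0, 0, 0]
Initial: VV[3]=[0, 0, 0, 0]
Event 1: LOCAL 3: VV[3][3]++ -> VV[3]=[0, 0, 0, 1]
Event 2: LOCAL 0: VV[0][0]++ -> VV[0]=[1, 0, 0, 0]
Event 3: LOCAL 1: VV[1][1]++ -> VV[1]=[0, 1, 0, 0]
Event 4: LOCAL 2: VV[2][2]++ -> VV[2]=[0, 0, 1, 0]
Event 5: SEND 2->0: VV[2][2]++ -> VV[2]=[0, 0, 2, 0], msg_vec=[0, 0, 2, 0]; VV[0]=max(VV[0],msg_vec) then VV[0][0]++ -> VV[0]=[2, 0, 2, 0]
Event 1 stamp: [0, 0, 0, 1]
Event 4 stamp: [0, 0, 1, 0]
[0, 0, 0, 1] <= [0, 0, 1, 0]? False. Equal? False. Happens-before: False

Answer: no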